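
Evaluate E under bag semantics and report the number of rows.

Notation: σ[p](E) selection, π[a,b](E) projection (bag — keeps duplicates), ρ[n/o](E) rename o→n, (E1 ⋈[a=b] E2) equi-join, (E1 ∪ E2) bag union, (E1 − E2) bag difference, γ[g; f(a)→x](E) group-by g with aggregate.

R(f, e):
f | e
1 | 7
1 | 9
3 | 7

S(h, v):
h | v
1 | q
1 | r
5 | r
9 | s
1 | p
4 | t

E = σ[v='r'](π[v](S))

Per-node cardinality:
  S → 6
  π[v](S) → 6
  σ[v='r'](π[v](S)) → 2

|E| = 2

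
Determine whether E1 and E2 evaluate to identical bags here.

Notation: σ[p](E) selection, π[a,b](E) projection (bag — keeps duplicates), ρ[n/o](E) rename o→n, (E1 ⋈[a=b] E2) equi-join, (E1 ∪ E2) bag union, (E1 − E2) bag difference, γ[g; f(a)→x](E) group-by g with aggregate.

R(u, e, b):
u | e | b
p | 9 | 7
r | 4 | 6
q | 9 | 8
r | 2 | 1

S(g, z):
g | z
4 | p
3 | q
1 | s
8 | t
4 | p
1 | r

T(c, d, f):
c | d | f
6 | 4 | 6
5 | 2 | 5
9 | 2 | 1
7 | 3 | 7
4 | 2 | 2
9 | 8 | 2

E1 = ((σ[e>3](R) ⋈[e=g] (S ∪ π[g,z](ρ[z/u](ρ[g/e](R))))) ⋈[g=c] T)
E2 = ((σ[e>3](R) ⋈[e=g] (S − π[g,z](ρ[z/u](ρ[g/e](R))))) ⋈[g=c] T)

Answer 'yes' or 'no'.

E1 row counts bottom-up:
  R → 4
  σ[e>3](R) → 3
  S → 6
  R → 4
  ρ[g/e](R) → 4
  ρ[z/u](ρ[g/e](R)) → 4
  π[g,z](ρ[z/u](ρ[g/e](R))) → 4
  (S ∪ π[g,z](ρ[z/u](ρ[g/e](R)))) → 10
  (σ[e>3](R) ⋈[e=g] (S ∪ π[g,z](ρ[z/u](ρ[g/e](R))))) → 7
  T → 6
  ((σ[e>3](R) ⋈[e=g] (S ∪ π[g,z](ρ[z/u](ρ[g/e](R))))) ⋈[g=c] T) → 11
E2 row counts bottom-up:
  R → 4
  σ[e>3](R) → 3
  S → 6
  R → 4
  ρ[g/e](R) → 4
  ρ[z/u](ρ[g/e](R)) → 4
  π[g,z](ρ[z/u](ρ[g/e](R))) → 4
  (S − π[g,z](ρ[z/u](ρ[g/e](R)))) → 6
  (σ[e>3](R) ⋈[e=g] (S − π[g,z](ρ[z/u](ρ[g/e](R))))) → 2
  T → 6
  ((σ[e>3](R) ⋈[e=g] (S − π[g,z](ρ[z/u](ρ[g/e](R))))) ⋈[g=c] T) → 2

E1 result:
u | e | b | g | z | c | d | f
p | 9 | 7 | 9 | p | 9 | 2 | 1
p | 9 | 7 | 9 | p | 9 | 8 | 2
p | 9 | 7 | 9 | q | 9 | 2 | 1
p | 9 | 7 | 9 | q | 9 | 8 | 2
q | 9 | 8 | 9 | p | 9 | 2 | 1
q | 9 | 8 | 9 | p | 9 | 8 | 2
q | 9 | 8 | 9 | q | 9 | 2 | 1
q | 9 | 8 | 9 | q | 9 | 8 | 2
r | 4 | 6 | 4 | p | 4 | 2 | 2
r | 4 | 6 | 4 | p | 4 | 2 | 2
r | 4 | 6 | 4 | r | 4 | 2 | 2
E2 result:
u | e | b | g | z | c | d | f
r | 4 | 6 | 4 | p | 4 | 2 | 2
r | 4 | 6 | 4 | p | 4 | 2 | 2
Witness: ('p', 9, 7, 9, 'q', 9, 8, 2) appears 1× in E1 but 0× in E2.

no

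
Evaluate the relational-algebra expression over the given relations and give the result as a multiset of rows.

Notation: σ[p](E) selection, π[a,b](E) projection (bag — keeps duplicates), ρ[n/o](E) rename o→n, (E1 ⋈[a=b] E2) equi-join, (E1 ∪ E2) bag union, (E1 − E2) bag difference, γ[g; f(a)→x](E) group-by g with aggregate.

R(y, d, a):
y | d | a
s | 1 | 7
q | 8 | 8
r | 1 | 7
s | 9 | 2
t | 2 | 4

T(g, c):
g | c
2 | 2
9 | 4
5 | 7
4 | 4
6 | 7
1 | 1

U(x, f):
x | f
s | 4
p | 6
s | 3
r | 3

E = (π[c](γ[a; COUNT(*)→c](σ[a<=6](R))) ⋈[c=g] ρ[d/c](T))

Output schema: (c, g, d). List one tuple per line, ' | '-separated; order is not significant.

Subexpression sizes:
  R → 5
  σ[a<=6](R) → 2
  γ[a; COUNT(*)→c](σ[a<=6](R)) → 2
  π[c](γ[a; COUNT(*)→c](σ[a<=6](R))) → 2
  T → 6
  ρ[d/c](T) → 6
  (π[c](γ[a; COUNT(*)→c](σ[a<=6](R))) ⋈[c=g] ρ[d/c](T)) → 2

== RESULT ==
c | g | d
1 | 1 | 1
1 | 1 | 1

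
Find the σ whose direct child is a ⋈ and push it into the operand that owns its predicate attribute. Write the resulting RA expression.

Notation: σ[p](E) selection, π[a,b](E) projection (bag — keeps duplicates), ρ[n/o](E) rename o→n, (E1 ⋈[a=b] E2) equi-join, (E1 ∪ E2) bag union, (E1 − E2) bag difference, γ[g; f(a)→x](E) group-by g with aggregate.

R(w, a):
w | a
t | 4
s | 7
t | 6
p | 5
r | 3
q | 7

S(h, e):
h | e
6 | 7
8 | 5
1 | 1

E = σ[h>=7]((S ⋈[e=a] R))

σ filters on h, owned by the left side.
E' = (σ[h>=7](S) ⋈[e=a] R)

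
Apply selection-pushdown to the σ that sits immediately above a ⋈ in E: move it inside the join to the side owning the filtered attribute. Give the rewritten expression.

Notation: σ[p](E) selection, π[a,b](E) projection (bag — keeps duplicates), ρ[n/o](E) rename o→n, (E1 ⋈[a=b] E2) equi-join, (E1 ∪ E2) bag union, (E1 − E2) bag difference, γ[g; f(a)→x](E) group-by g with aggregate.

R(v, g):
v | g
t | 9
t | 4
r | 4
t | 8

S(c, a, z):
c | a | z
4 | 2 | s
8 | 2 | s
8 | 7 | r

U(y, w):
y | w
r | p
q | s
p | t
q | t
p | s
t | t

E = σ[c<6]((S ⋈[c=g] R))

σ filters on c, owned by the left side.
E' = (σ[c<6](S) ⋈[c=g] R)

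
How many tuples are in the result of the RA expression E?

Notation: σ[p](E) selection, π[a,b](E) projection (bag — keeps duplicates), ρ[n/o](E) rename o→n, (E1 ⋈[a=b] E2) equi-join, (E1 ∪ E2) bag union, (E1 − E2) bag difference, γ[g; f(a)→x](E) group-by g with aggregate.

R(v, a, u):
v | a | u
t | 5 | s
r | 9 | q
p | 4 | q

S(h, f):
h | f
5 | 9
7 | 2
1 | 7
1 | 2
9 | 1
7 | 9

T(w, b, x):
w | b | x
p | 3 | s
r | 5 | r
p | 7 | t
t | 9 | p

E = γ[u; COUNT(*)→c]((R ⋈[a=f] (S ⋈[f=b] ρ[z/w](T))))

Per-node cardinality:
  R → 3
  S → 6
  T → 4
  ρ[z/w](T) → 4
  (S ⋈[f=b] ρ[z/w](T)) → 3
  (R ⋈[a=f] (S ⋈[f=b] ρ[z/w](T))) → 2
  γ[u; COUNT(*)→c]((R ⋈[a=f] (S ⋈[f=b] ρ[z/w](T)))) → 1

|E| = 1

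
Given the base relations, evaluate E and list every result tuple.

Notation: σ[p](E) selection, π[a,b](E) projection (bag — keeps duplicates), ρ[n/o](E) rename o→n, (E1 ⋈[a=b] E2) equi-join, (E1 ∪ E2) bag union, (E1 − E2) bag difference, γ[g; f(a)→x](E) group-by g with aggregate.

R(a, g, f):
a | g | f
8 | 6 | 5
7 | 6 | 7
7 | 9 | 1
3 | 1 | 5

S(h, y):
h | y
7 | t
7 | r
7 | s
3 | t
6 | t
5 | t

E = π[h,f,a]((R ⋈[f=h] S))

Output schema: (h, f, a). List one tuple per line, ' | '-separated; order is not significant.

Subexpression sizes:
  R → 4
  S → 6
  (R ⋈[f=h] S) → 5
  π[h,f,a]((R ⋈[f=h] S)) → 5

== RESULT ==
h | f | a
5 | 5 | 3
5 | 5 | 8
7 | 7 | 7
7 | 7 | 7
7 | 7 | 7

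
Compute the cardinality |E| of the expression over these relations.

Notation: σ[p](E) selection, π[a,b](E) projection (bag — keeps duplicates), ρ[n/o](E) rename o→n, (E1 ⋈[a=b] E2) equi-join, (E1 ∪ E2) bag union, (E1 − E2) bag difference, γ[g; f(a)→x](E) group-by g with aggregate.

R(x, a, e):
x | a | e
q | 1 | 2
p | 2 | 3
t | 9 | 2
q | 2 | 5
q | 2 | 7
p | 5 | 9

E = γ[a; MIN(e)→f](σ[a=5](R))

Stepwise |·|:
  R → 6
  σ[a=5](R) → 1
  γ[a; MIN(e)→f](σ[a=5](R)) → 1

|E| = 1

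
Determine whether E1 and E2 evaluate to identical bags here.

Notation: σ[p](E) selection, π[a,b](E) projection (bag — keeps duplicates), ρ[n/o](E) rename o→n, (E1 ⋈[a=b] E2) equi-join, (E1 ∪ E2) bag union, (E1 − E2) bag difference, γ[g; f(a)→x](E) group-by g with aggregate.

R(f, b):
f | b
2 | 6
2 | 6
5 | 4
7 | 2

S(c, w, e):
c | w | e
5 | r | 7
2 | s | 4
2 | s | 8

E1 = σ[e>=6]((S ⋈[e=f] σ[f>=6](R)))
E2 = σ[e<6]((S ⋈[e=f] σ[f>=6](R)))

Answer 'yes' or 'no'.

E1 row counts bottom-up:
  S → 3
  R → 4
  σ[f>=6](R) → 1
  (S ⋈[e=f] σ[f>=6](R)) → 1
  σ[e>=6]((S ⋈[e=f] σ[f>=6](R))) → 1
E2 row counts bottom-up:
  S → 3
  R → 4
  σ[f>=6](R) → 1
  (S ⋈[e=f] σ[f>=6](R)) → 1
  σ[e<6]((S ⋈[e=f] σ[f>=6](R))) → 0

E1 result:
c | w | e | f | b
5 | r | 7 | 7 | 2
E2 result:
c | w | e | f | b
(0 rows)
Witness: (5, 'r', 7, 7, 2) appears 1× in E1 but 0× in E2.

no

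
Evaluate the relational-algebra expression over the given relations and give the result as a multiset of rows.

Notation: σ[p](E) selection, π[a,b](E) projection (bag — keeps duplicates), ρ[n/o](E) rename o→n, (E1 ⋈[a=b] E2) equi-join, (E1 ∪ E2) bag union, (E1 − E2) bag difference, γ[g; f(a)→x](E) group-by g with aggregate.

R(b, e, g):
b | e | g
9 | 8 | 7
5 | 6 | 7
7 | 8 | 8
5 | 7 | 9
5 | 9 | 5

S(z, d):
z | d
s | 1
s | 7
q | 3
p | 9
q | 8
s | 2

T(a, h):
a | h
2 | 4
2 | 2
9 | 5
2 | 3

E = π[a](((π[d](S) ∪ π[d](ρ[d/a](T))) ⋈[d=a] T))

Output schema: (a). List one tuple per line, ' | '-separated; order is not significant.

Stepwise |·|:
  S → 6
  π[d](S) → 6
  T → 4
  ρ[d/a](T) → 4
  π[d](ρ[d/a](T)) → 4
  (π[d](S) ∪ π[d](ρ[d/a](T))) → 10
  T → 4
  ((π[d](S) ∪ π[d](ρ[d/a](T))) ⋈[d=a] T) → 14
  π[a](((π[d](S) ∪ π[d](ρ[d/a](T))) ⋈[d=a] T)) → 14

== RESULT ==
a
2
2
2
2
2
2
2
2
2
2
2
2
9
9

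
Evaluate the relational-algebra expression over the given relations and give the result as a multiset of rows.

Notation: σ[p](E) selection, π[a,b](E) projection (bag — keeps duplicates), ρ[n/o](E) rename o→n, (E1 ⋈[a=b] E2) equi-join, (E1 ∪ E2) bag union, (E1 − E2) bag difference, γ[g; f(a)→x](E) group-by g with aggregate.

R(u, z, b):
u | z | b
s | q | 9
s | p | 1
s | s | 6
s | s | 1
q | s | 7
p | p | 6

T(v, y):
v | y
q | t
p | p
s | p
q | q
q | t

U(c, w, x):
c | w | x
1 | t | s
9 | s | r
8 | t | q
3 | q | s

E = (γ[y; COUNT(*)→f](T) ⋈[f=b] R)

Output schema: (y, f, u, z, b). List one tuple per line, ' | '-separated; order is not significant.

Stepwise |·|:
  T → 5
  γ[y; COUNT(*)→f](T) → 3
  R → 6
  (γ[y; COUNT(*)→f](T) ⋈[f=b] R) → 2

== RESULT ==
y | f | u | z | b
q | 1 | s | p | 1
q | 1 | s | s | 1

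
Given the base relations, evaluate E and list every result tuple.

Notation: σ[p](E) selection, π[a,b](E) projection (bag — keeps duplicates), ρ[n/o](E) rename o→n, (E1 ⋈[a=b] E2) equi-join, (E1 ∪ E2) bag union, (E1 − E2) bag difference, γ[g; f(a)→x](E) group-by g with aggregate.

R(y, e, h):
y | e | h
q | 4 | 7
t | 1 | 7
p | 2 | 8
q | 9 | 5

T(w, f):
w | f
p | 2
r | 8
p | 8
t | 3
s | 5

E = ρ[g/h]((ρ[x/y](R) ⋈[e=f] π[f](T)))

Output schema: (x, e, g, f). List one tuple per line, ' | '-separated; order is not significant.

Subexpression sizes:
  R → 4
  ρ[x/y](R) → 4
  T → 5
  π[f](T) → 5
  (ρ[x/y](R) ⋈[e=f] π[f](T)) → 1
  ρ[g/h]((ρ[x/y](R) ⋈[e=f] π[f](T))) → 1

== RESULT ==
x | e | g | f
p | 2 | 8 | 2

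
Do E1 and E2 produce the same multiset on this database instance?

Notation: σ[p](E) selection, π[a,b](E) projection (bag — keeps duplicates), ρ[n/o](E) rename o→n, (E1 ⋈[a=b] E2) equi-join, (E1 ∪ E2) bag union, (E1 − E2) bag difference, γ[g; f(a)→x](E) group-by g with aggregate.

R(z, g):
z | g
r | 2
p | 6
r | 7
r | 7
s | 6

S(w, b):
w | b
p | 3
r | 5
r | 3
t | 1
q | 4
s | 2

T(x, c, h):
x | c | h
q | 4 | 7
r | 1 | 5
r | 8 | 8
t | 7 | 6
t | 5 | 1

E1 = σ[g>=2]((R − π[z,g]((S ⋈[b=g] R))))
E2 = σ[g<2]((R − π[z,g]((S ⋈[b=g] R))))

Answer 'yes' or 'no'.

E1 subexpression sizes:
  R → 5
  S → 6
  R → 5
  (S ⋈[b=g] R) → 1
  π[z,g]((S ⋈[b=g] R)) → 1
  (R − π[z,g]((S ⋈[b=g] R))) → 4
  σ[g>=2]((R − π[z,g]((S ⋈[b=g] R)))) → 4
E2 subexpression sizes:
  R → 5
  S → 6
  R → 5
  (S ⋈[b=g] R) → 1
  π[z,g]((S ⋈[b=g] R)) → 1
  (R − π[z,g]((S ⋈[b=g] R))) → 4
  σ[g<2]((R − π[z,g]((S ⋈[b=g] R)))) → 0

E1 result:
z | g
p | 6
r | 7
r | 7
s | 6
E2 result:
z | g
(0 rows)
Witness: ('r', 7) appears 2× in E1 but 0× in E2.

no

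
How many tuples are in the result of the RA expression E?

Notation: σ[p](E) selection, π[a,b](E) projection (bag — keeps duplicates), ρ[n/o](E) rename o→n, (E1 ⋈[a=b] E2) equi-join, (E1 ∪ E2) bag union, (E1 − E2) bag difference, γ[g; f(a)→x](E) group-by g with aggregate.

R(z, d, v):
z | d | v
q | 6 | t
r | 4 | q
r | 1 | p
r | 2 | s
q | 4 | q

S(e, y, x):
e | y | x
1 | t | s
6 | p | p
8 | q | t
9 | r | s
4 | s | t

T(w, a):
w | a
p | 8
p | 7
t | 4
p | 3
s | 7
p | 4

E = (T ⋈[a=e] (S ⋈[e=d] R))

Row counts bottom-up:
  T → 6
  S → 5
  R → 5
  (S ⋈[e=d] R) → 4
  (T ⋈[a=e] (S ⋈[e=d] R)) → 4

|E| = 4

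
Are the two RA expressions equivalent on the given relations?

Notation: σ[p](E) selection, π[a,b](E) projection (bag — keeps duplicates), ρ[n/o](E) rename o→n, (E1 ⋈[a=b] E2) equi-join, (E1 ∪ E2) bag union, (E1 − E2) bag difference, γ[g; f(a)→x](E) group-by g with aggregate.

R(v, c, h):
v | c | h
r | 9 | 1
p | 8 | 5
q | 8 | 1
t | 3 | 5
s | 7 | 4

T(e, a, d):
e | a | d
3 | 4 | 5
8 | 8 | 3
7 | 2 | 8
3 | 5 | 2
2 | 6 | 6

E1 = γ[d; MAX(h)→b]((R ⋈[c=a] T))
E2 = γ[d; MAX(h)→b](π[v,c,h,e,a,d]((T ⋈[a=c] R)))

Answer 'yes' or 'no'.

E1 per-node cardinality:
  R → 5
  T → 5
  (R ⋈[c=a] T) → 2
  γ[d; MAX(h)→b]((R ⋈[c=a] T)) → 1
E2 per-node cardinality:
  T → 5
  R → 5
  (T ⋈[a=c] R) → 2
  π[v,c,h,e,a,d]((T ⋈[a=c] R)) → 2
  γ[d; MAX(h)→b](π[v,c,h,e,a,d]((T ⋈[a=c] R))) → 1

E1 and E2 produce the same multiset:
d | b
3 | 5

yes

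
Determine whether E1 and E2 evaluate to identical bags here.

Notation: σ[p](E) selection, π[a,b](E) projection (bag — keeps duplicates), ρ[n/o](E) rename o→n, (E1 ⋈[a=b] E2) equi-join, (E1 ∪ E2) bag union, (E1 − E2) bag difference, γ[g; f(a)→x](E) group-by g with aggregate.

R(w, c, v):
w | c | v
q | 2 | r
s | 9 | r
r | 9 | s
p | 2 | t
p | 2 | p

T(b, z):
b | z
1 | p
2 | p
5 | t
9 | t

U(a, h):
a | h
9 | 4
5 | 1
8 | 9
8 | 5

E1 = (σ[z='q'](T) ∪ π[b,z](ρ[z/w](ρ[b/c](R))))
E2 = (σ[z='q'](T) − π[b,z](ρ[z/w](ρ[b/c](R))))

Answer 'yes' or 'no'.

E1 stepwise |·|:
  T → 4
  σ[z='q'](T) → 0
  R → 5
  ρ[b/c](R) → 5
  ρ[z/w](ρ[b/c](R)) → 5
  π[b,z](ρ[z/w](ρ[b/c](R))) → 5
  (σ[z='q'](T) ∪ π[b,z](ρ[z/w](ρ[b/c](R)))) → 5
E2 stepwise |·|:
  T → 4
  σ[z='q'](T) → 0
  R → 5
  ρ[b/c](R) → 5
  ρ[z/w](ρ[b/c](R)) → 5
  π[b,z](ρ[z/w](ρ[b/c](R))) → 5
  (σ[z='q'](T) − π[b,z](ρ[z/w](ρ[b/c](R)))) → 0

E1 result:
b | z
2 | p
2 | p
2 | q
9 | r
9 | s
E2 result:
b | z
(0 rows)
Witness: (9, 's') appears 1× in E1 but 0× in E2.

no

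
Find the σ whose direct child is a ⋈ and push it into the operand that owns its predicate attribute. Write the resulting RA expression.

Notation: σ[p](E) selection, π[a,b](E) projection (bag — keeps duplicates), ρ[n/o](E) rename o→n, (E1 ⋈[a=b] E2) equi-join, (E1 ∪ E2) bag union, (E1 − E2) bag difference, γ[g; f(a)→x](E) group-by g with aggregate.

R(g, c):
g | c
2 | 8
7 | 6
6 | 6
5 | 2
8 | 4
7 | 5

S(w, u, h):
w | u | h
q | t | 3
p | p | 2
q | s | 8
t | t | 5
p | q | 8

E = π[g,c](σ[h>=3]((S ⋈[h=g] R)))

σ filters on h, owned by the left side.
E' = π[g,c]((σ[h>=3](S) ⋈[h=g] R))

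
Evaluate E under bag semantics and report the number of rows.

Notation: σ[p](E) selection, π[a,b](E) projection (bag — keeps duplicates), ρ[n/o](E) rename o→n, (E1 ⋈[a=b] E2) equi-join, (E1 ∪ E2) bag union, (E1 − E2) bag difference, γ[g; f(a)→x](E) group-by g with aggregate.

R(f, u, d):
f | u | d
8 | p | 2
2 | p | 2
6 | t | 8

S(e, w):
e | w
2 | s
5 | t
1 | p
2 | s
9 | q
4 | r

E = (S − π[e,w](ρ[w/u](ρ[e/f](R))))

Per-node cardinality:
  S → 6
  R → 3
  ρ[e/f](R) → 3
  ρ[w/u](ρ[e/f](R)) → 3
  π[e,w](ρ[w/u](ρ[e/f](R))) → 3
  (S − π[e,w](ρ[w/u](ρ[e/f](R)))) → 6

|E| = 6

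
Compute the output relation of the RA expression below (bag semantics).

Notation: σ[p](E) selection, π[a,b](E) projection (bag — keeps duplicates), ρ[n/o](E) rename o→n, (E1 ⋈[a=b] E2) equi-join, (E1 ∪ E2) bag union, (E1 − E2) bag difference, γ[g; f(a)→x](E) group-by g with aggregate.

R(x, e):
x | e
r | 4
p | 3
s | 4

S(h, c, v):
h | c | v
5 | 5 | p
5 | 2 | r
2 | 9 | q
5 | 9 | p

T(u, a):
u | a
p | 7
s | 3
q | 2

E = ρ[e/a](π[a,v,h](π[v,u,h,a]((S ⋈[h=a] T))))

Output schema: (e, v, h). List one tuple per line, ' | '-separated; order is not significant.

Subexpression sizes:
  S → 4
  T → 3
  (S ⋈[h=a] T) → 1
  π[v,u,h,a]((S ⋈[h=a] T)) → 1
  π[a,v,h](π[v,u,h,a]((S ⋈[h=a] T))) → 1
  ρ[e/a](π[a,v,h](π[v,u,h,a]((S ⋈[h=a] T)))) → 1

== RESULT ==
e | v | h
2 | q | 2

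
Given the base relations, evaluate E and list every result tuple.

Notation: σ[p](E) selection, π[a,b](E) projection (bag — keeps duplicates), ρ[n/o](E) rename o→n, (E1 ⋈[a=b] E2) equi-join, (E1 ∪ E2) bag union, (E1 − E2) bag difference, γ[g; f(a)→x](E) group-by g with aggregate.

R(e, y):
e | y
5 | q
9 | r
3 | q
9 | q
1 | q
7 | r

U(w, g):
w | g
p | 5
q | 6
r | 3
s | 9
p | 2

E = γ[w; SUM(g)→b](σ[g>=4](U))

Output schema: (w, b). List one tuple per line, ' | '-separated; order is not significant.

Per-node cardinality:
  U → 5
  σ[g>=4](U) → 3
  γ[w; SUM(g)→b](σ[g>=4](U)) → 3

== RESULT ==
w | b
p | 5
q | 6
s | 9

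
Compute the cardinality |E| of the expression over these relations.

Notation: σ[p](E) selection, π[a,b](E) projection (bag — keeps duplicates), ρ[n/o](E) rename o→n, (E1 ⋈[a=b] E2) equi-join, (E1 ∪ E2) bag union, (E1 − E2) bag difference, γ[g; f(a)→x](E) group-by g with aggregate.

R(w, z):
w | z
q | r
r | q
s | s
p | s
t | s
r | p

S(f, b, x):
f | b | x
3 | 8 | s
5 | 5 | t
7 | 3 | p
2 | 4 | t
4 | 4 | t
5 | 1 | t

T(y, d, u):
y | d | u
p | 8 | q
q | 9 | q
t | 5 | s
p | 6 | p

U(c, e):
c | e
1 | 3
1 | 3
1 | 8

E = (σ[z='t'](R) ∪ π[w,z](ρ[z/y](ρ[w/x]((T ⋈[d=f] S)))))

Subexpression sizes:
  R → 6
  σ[z='t'](R) → 0
  T → 4
  S → 6
  (T ⋈[d=f] S) → 2
  ρ[w/x]((T ⋈[d=f] S)) → 2
  ρ[z/y](ρ[w/x]((T ⋈[d=f] S))) → 2
  π[w,z](ρ[z/y](ρ[w/x]((T ⋈[d=f] S)))) → 2
  (σ[z='t'](R) ∪ π[w,z](ρ[z/y](ρ[w/x]((T ⋈[d=f] S))))) → 2

|E| = 2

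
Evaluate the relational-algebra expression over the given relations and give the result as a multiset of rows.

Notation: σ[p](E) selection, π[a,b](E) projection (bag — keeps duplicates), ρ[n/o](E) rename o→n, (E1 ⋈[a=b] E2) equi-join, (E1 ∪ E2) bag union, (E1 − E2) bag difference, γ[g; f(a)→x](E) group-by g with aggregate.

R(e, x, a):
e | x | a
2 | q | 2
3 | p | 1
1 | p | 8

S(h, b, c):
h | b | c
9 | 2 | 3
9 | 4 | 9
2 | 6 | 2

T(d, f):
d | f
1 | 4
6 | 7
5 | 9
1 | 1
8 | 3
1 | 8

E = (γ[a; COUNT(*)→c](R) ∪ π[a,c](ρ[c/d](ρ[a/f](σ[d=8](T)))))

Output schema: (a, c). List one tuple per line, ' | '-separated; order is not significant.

Row counts bottom-up:
  R → 3
  γ[a; COUNT(*)→c](R) → 3
  T → 6
  σ[d=8](T) → 1
  ρ[a/f](σ[d=8](T)) → 1
  ρ[c/d](ρ[a/f](σ[d=8](T))) → 1
  π[a,c](ρ[c/d](ρ[a/f](σ[d=8](T)))) → 1
  (γ[a; COUNT(*)→c](R) ∪ π[a,c](ρ[c/d](ρ[a/f](σ[d=8](T))))) → 4

== RESULT ==
a | c
1 | 1
2 | 1
3 | 8
8 | 1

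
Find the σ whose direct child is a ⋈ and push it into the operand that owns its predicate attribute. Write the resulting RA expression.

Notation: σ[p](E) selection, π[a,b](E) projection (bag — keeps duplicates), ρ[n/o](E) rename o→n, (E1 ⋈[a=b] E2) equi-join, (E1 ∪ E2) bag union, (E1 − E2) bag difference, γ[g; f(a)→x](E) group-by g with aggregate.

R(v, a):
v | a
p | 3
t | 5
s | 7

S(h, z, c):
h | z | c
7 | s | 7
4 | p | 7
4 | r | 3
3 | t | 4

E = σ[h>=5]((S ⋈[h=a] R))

σ filters on h, owned by the left side.
E' = (σ[h>=5](S) ⋈[h=a] R)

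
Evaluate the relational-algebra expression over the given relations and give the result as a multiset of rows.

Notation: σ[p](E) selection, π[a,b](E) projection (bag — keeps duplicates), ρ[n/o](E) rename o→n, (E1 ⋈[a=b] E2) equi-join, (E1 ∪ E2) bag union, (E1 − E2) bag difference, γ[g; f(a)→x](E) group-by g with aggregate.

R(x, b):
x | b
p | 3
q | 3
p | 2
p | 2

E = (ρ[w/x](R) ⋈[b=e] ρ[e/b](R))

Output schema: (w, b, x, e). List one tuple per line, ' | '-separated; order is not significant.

Subexpression sizes:
  R → 4
  ρ[w/x](R) → 4
  R → 4
  ρ[e/b](R) → 4
  (ρ[w/x](R) ⋈[b=e] ρ[e/b](R)) → 8

== RESULT ==
w | b | x | e
p | 2 | p | 2
p | 2 | p | 2
p | 2 | p | 2
p | 2 | p | 2
p | 3 | p | 3
p | 3 | q | 3
q | 3 | p | 3
q | 3 | q | 3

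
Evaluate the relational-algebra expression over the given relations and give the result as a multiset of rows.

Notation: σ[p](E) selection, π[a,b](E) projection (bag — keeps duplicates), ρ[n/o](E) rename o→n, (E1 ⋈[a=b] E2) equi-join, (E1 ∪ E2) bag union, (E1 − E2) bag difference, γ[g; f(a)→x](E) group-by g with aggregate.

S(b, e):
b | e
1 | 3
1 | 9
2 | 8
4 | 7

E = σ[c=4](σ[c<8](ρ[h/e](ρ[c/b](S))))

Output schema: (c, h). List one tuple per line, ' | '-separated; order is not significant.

Subexpression sizes:
  S → 4
  ρ[c/b](S) → 4
  ρ[h/e](ρ[c/b](S)) → 4
  σ[c<8](ρ[h/e](ρ[c/b](S))) → 4
  σ[c=4](σ[c<8](ρ[h/e](ρ[c/b](S)))) → 1

== RESULT ==
c | h
4 | 7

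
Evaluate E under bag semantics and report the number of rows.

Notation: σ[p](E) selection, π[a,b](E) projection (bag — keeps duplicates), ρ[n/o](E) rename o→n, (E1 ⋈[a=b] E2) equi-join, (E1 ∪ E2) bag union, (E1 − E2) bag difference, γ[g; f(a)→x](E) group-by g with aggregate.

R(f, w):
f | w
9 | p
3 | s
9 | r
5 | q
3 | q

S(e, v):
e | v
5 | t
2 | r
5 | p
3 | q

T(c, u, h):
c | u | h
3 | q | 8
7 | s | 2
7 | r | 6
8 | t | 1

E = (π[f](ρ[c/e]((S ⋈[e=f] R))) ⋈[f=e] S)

Row counts bottom-up:
  S → 4
  R → 5
  (S ⋈[e=f] R) → 4
  ρ[c/e]((S ⋈[e=f] R)) → 4
  π[f](ρ[c/e]((S ⋈[e=f] R))) → 4
  S → 4
  (π[f](ρ[c/e]((S ⋈[e=f] R))) ⋈[f=e] S) → 6

|E| = 6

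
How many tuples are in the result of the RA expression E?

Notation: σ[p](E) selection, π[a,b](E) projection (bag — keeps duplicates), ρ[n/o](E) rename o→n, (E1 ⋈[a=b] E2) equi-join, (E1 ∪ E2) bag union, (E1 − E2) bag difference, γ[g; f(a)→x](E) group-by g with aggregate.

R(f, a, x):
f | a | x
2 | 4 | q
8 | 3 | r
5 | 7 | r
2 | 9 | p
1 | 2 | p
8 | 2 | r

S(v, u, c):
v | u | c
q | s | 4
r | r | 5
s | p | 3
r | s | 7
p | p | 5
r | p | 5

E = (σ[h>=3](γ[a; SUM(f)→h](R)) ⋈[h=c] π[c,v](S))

Subexpression sizes:
  R → 6
  γ[a; SUM(f)→h](R) → 5
  σ[h>=3](γ[a; SUM(f)→h](R)) → 3
  S → 6
  π[c,v](S) → 6
  (σ[h>=3](γ[a; SUM(f)→h](R)) ⋈[h=c] π[c,v](S)) → 3

|E| = 3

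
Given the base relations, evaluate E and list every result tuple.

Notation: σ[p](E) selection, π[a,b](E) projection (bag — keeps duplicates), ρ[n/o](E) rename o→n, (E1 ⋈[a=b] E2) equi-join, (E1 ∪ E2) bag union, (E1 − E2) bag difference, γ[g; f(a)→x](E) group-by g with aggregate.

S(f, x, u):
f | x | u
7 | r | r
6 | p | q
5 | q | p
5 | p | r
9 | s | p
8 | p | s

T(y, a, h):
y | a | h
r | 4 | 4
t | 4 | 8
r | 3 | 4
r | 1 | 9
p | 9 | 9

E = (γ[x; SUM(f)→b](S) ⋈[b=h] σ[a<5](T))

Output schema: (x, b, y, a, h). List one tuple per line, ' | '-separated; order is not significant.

Per-node cardinality:
  S → 6
  γ[x; SUM(f)→b](S) → 4
  T → 5
  σ[a<5](T) → 4
  (γ[x; SUM(f)→b](S) ⋈[b=h] σ[a<5](T)) → 1

== RESULT ==
x | b | y | a | h
s | 9 | r | 1 | 9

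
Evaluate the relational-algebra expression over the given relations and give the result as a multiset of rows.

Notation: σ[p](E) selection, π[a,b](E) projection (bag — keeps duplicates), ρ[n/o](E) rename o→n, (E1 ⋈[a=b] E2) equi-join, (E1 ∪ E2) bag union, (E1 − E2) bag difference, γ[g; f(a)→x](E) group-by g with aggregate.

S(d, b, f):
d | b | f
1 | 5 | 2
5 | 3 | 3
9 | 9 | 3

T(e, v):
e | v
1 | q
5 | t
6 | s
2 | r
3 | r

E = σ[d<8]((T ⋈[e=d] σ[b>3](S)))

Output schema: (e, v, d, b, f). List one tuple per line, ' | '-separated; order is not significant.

Stepwise |·|:
  T → 5
  S → 3
  σ[b>3](S) → 2
  (T ⋈[e=d] σ[b>3](S)) → 1
  σ[d<8]((T ⋈[e=d] σ[b>3](S))) → 1

== RESULT ==
e | v | d | b | f
1 | q | 1 | 5 | 2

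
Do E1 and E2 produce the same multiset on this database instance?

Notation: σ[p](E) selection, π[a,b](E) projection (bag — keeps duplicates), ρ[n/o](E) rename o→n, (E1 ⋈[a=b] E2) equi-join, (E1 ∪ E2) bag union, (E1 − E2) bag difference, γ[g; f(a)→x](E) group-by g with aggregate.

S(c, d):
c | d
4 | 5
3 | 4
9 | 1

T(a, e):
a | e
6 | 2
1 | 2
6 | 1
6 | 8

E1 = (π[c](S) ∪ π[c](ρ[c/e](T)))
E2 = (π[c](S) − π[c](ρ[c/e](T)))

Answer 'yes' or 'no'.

E1 per-node cardinality:
  S → 3
  π[c](S) → 3
  T → 4
  ρ[c/e](T) → 4
  π[c](ρ[c/e](T)) → 4
  (π[c](S) ∪ π[c](ρ[c/e](T))) → 7
E2 per-node cardinality:
  S → 3
  π[c](S) → 3
  T → 4
  ρ[c/e](T) → 4
  π[c](ρ[c/e](T)) → 4
  (π[c](S) − π[c](ρ[c/e](T))) → 3

E1 result:
c
1
2
2
3
4
8
9
E2 result:
c
3
4
9
Witness: (2,) appears 2× in E1 but 0× in E2.

no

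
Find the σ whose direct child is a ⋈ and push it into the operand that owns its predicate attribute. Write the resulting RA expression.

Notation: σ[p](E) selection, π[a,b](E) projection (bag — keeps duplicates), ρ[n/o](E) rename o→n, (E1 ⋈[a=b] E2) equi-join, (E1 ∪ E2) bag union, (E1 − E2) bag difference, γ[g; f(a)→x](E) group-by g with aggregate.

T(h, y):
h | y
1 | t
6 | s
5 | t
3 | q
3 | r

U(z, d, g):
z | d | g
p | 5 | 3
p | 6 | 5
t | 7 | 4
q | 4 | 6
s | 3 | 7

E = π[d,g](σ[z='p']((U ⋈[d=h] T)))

σ filters on z, owned by the left side.
E' = π[d,g]((σ[z='p'](U) ⋈[d=h] T))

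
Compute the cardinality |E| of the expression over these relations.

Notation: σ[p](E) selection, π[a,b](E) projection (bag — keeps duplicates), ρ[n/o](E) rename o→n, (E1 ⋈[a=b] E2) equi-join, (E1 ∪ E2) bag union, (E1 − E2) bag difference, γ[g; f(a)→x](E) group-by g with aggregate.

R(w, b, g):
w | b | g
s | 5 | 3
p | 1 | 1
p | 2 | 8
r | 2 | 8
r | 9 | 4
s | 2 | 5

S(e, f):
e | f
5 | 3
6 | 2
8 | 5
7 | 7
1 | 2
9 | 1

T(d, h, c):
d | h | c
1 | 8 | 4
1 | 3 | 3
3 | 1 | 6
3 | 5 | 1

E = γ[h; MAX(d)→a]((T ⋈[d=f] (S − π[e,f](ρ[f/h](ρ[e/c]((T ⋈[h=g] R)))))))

Per-node cardinality:
  T → 4
  S → 6
  T → 4
  R → 6
  (T ⋈[h=g] R) → 5
  ρ[e/c]((T ⋈[h=g] R)) → 5
  ρ[f/h](ρ[e/c]((T ⋈[h=g] R))) → 5
  π[e,f](ρ[f/h](ρ[e/c]((T ⋈[h=g] R)))) → 5
  (S − π[e,f](ρ[f/h](ρ[e/c]((T ⋈[h=g] R))))) → 6
  (T ⋈[d=f] (S − π[e,f](ρ[f/h](ρ[e/c]((T ⋈[h=g] R)))))) → 4
  γ[h; MAX(d)→a]((T ⋈[d=f] (S − π[e,f](ρ[f/h](ρ[e/c]((T ⋈[h=g] R))))))) → 4

|E| = 4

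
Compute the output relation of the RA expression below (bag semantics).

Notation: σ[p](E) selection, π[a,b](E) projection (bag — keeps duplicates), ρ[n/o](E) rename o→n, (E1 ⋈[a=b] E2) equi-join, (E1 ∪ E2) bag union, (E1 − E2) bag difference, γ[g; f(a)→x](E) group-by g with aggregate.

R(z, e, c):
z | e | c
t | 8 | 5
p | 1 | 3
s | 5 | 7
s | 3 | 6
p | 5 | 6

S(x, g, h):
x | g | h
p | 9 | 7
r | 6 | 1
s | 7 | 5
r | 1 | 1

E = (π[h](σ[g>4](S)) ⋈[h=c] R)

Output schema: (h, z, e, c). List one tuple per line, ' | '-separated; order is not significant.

Subexpression sizes:
  S → 4
  σ[g>4](S) → 3
  π[h](σ[g>4](S)) → 3
  R → 5
  (π[h](σ[g>4](S)) ⋈[h=c] R) → 2

== RESULT ==
h | z | e | c
5 | t | 8 | 5
7 | s | 5 | 7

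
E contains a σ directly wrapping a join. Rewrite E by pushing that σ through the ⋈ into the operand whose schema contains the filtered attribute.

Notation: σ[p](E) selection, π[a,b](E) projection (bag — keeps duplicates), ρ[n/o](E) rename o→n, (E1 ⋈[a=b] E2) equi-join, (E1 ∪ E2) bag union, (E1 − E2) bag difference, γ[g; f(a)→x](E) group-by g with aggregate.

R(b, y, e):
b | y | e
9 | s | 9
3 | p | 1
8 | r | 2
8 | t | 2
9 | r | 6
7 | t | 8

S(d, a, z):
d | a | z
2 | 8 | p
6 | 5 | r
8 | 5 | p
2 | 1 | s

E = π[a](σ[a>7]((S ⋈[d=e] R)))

σ filters on a, owned by the left side.
E' = π[a]((σ[a>7](S) ⋈[d=e] R))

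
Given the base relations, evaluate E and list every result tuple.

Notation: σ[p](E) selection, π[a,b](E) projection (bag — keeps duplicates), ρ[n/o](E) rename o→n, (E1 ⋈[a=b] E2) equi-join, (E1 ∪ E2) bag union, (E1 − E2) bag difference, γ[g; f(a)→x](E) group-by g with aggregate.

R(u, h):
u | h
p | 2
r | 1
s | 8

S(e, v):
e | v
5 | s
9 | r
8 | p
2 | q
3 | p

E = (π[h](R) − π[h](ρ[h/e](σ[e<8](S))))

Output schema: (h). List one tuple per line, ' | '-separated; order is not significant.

Per-node cardinality:
  R → 3
  π[h](R) → 3
  S → 5
  σ[e<8](S) → 3
  ρ[h/e](σ[e<8](S)) → 3
  π[h](ρ[h/e](σ[e<8](S))) → 3
  (π[h](R) − π[h](ρ[h/e](σ[e<8](S)))) → 2

== RESULT ==
h
1
8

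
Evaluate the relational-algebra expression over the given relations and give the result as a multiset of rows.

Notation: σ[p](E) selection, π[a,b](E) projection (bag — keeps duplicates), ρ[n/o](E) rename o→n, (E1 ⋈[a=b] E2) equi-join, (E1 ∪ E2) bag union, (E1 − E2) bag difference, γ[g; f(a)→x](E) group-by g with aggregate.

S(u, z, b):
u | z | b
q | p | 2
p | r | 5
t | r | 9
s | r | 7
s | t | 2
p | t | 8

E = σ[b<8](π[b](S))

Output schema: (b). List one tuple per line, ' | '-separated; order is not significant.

Per-node cardinality:
  S → 6
  π[b](S) → 6
  σ[b<8](π[b](S)) → 4

== RESULT ==
b
2
2
5
7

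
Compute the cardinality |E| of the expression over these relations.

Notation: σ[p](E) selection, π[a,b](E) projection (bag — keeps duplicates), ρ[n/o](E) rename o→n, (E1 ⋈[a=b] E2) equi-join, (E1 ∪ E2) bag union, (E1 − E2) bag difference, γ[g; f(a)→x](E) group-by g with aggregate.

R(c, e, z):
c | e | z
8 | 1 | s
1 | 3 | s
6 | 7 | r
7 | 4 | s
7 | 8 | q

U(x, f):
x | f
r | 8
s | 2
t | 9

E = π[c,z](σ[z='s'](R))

Row counts bottom-up:
  R → 5
  σ[z='s'](R) → 3
  π[c,z](σ[z='s'](R)) → 3

|E| = 3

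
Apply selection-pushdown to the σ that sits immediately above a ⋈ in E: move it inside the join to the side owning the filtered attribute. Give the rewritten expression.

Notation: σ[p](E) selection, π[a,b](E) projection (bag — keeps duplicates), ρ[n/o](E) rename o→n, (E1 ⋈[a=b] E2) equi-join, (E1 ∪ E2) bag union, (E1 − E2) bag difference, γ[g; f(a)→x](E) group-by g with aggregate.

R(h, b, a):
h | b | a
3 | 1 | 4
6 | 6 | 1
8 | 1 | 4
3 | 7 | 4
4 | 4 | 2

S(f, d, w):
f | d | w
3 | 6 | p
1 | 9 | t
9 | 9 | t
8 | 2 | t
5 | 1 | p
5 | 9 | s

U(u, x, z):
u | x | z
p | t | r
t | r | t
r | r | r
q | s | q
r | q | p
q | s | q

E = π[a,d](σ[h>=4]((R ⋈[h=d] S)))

σ filters on h, owned by the left side.
E' = π[a,d]((σ[h>=4](R) ⋈[h=d] S))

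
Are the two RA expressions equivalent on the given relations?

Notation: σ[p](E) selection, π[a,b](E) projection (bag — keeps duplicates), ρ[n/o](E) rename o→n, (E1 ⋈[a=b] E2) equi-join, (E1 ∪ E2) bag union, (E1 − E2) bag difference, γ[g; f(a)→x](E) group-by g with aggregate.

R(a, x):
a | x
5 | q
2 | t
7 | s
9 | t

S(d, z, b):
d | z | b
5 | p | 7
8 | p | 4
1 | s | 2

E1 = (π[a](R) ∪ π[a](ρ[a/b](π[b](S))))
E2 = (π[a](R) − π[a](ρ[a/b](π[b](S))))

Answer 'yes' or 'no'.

E1 row counts bottom-up:
  R → 4
  π[a](R) → 4
  S → 3
  π[b](S) → 3
  ρ[a/b](π[b](S)) → 3
  π[a](ρ[a/b](π[b](S))) → 3
  (π[a](R) ∪ π[a](ρ[a/b](π[b](S)))) → 7
E2 row counts bottom-up:
  R → 4
  π[a](R) → 4
  S → 3
  π[b](S) → 3
  ρ[a/b](π[b](S)) → 3
  π[a](ρ[a/b](π[b](S))) → 3
  (π[a](R) − π[a](ρ[a/b](π[b](S)))) → 2

E1 result:
a
2
2
4
5
7
7
9
E2 result:
a
5
9
Witness: (7,) appears 2× in E1 but 0× in E2.

no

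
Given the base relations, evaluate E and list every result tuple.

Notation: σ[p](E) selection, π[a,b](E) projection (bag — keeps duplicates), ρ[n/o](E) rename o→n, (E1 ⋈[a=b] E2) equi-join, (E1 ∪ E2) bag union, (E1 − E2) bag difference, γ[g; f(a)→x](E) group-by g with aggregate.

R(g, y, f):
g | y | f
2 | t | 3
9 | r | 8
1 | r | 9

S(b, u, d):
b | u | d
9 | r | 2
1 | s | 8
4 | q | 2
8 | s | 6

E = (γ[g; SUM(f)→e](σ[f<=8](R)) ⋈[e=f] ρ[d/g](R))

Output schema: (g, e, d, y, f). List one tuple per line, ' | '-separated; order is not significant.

Subexpression sizes:
  R → 3
  σ[f<=8](R) → 2
  γ[g; SUM(f)→e](σ[f<=8](R)) → 2
  R → 3
  ρ[d/g](R) → 3
  (γ[g; SUM(f)→e](σ[f<=8](R)) ⋈[e=f] ρ[d/g](R)) → 2

== RESULT ==
g | e | d | y | f
2 | 3 | 2 | t | 3
9 | 8 | 9 | r | 8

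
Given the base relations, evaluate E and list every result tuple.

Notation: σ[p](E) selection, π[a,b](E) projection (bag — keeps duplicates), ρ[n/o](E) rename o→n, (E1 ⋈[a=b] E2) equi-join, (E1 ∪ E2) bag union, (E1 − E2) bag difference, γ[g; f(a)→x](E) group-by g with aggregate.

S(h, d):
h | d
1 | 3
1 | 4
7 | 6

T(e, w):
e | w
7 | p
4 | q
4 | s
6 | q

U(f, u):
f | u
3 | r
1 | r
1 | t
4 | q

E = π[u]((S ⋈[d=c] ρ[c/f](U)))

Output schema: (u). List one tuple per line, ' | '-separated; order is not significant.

Stepwise |·|:
  S → 3
  U → 4
  ρ[c/f](U) → 4
  (S ⋈[d=c] ρ[c/f](U)) → 2
  π[u]((S ⋈[d=c] ρ[c/f](U))) → 2

== RESULT ==
u
q
r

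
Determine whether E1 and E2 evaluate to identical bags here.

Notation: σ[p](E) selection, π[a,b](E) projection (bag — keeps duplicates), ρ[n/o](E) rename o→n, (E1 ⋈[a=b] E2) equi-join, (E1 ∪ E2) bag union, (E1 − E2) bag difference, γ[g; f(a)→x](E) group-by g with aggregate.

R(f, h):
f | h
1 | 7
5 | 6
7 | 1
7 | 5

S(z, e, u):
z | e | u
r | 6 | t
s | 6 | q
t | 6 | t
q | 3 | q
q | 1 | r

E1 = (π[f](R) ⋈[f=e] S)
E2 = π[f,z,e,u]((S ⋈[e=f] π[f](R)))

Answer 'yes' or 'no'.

E1 stepwise |·|:
  R → 4
  π[f](R) → 4
  S → 5
  (π[f](R) ⋈[f=e] S) → 1
E2 stepwise |·|:
  S → 5
  R → 4
  π[f](R) → 4
  (S ⋈[e=f] π[f](R)) → 1
  π[f,z,e,u]((S ⋈[e=f] π[f](R))) → 1

E1 and E2 produce the same multiset:
f | z | e | u
1 | q | 1 | r

yes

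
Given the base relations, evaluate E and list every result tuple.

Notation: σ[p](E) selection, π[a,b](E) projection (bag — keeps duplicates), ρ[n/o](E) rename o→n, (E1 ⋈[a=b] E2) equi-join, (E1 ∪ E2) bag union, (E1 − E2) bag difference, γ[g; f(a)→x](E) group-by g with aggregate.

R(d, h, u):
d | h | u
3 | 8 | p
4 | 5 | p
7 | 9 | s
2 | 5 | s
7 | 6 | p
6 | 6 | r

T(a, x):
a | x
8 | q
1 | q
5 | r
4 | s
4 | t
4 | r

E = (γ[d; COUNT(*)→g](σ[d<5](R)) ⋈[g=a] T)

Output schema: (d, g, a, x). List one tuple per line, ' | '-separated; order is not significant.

Stepwise |·|:
  R → 6
  σ[d<5](R) → 3
  γ[d; COUNT(*)→g](σ[d<5](R)) → 3
  T → 6
  (γ[d; COUNT(*)→g](σ[d<5](R)) ⋈[g=a] T) → 3

== RESULT ==
d | g | a | x
2 | 1 | 1 | q
3 | 1 | 1 | q
4 | 1 | 1 | q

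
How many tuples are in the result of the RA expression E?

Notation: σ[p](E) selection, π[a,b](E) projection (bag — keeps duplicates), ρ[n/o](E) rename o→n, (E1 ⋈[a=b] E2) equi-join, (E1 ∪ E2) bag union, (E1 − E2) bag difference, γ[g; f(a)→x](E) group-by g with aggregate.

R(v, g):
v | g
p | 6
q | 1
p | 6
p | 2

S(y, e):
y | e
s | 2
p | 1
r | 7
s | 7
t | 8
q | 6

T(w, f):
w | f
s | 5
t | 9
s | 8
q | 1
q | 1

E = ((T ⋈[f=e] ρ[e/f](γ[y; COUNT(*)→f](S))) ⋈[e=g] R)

Subexpression sizes:
  T → 5
  S → 6
  γ[y; COUNT(*)→f](S) → 5
  ρ[e/f](γ[y; COUNT(*)→f](S)) → 5
  (T ⋈[f=e] ρ[e/f](γ[y; COUNT(*)→f](S))) → 8
  R → 4
  ((T ⋈[f=e] ρ[e/f](γ[y; COUNT(*)→f](S))) ⋈[e=g] R) → 8

|E| = 8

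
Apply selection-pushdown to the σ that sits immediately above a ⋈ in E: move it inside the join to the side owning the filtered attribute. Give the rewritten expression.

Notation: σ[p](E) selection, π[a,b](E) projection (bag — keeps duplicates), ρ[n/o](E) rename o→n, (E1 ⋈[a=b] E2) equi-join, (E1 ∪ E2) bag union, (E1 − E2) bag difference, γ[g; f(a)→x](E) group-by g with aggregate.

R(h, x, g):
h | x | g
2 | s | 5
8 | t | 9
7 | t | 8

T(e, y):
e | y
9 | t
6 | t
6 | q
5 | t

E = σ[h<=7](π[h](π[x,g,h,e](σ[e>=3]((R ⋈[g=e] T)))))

σ filters on e, owned by the right side.
E' = σ[h<=7](π[h](π[x,g,h,e]((R ⋈[g=e] σ[e>=3](T)))))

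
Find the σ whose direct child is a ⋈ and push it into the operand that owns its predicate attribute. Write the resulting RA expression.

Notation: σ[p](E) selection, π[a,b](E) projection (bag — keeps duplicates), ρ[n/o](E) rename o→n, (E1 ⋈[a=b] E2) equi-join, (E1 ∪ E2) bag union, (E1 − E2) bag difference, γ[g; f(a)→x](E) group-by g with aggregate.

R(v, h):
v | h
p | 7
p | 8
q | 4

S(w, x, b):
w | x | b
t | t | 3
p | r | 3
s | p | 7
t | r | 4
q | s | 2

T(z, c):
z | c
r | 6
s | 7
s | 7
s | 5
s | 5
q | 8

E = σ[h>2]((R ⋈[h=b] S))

σ filters on h, owned by the left side.
E' = (σ[h>2](R) ⋈[h=b] S)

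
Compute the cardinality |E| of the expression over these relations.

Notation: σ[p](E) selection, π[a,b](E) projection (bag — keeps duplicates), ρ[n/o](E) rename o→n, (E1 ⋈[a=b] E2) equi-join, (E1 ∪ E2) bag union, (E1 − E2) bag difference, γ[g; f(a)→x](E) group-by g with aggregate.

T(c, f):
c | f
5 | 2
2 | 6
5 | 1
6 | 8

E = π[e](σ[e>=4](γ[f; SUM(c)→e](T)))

Stepwise |·|:
  T → 4
  γ[f; SUM(c)→e](T) → 4
  σ[e>=4](γ[f; SUM(c)→e](T)) → 3
  π[e](σ[e>=4](γ[f; SUM(c)→e](T))) → 3

|E| = 3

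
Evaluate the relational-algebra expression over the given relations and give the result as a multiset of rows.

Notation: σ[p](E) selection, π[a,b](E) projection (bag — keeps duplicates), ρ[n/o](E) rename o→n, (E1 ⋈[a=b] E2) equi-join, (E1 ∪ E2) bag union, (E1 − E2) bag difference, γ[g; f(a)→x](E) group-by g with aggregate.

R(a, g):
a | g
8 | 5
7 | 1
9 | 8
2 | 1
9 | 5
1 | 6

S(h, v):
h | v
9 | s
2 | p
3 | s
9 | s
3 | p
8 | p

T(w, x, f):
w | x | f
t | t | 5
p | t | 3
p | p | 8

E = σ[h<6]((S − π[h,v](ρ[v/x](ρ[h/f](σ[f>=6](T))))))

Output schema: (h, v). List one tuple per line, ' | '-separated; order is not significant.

Per-node cardinality:
  S → 6
  T → 3
  σ[f>=6](T) → 1
  ρ[h/f](σ[f>=6](T)) → 1
  ρ[v/x](ρ[h/f](σ[f>=6](T))) → 1
  π[h,v](ρ[v/x](ρ[h/f](σ[f>=6](T)))) → 1
  (S − π[h,v](ρ[v/x](ρ[h/f](σ[f>=6](T))))) → 5
  σ[h<6]((S − π[h,v](ρ[v/x](ρ[h/f](σ[f>=6](T)))))) → 3

== RESULT ==
h | v
2 | p
3 | p
3 | s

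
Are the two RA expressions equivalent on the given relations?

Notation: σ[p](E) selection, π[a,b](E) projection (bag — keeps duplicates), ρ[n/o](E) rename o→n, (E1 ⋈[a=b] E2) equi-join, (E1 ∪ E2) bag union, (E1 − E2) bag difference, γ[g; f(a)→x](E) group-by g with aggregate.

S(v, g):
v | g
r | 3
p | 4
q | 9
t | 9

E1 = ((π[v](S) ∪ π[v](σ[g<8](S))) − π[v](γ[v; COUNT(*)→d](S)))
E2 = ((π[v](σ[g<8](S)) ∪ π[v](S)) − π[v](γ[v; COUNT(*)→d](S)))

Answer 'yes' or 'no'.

E1 row counts bottom-up:
  S → 4
  π[v](S) → 4
  S → 4
  σ[g<8](S) → 2
  π[v](σ[g<8](S)) → 2
  (π[v](S) ∪ π[v](σ[g<8](S))) → 6
  S → 4
  γ[v; COUNT(*)→d](S) → 4
  π[v](γ[v; COUNT(*)→d](S)) → 4
  ((π[v](S) ∪ π[v](σ[g<8](S))) − π[v](γ[v; COUNT(*)→d](S))) → 2
E2 row counts bottom-up:
  S → 4
  σ[g<8](S) → 2
  π[v](σ[g<8](S)) → 2
  S → 4
  π[v](S) → 4
  (π[v](σ[g<8](S)) ∪ π[v](S)) → 6
  S → 4
  γ[v; COUNT(*)→d](S) → 4
  π[v](γ[v; COUNT(*)→d](S)) → 4
  ((π[v](σ[g<8](S)) ∪ π[v](S)) − π[v](γ[v; COUNT(*)→d](S))) → 2

E1 and E2 produce the same multiset:
v
p
r

yes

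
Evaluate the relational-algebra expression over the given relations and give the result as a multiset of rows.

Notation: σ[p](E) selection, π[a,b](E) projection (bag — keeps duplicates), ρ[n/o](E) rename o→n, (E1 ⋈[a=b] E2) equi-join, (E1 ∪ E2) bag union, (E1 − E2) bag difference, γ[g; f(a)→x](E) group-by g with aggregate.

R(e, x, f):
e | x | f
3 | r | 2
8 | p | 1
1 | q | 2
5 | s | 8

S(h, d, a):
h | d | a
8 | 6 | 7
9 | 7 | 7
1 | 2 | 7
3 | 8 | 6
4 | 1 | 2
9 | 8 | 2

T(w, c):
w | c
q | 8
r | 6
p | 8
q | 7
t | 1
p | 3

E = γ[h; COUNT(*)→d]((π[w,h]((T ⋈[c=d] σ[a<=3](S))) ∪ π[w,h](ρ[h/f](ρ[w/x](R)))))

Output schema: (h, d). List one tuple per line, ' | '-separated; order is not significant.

Stepwise |·|:
  T → 6
  S → 6
  σ[a<=3](S) → 2
  (T ⋈[c=d] σ[a<=3](S)) → 3
  π[w,h]((T ⋈[c=d] σ[a<=3](S))) → 3
  R → 4
  ρ[w/x](R) → 4
  ρ[h/f](ρ[w/x](R)) → 4
  π[w,h](ρ[h/f](ρ[w/x](R))) → 4
  (π[w,h]((T ⋈[c=d] σ[a<=3](S))) ∪ π[w,h](ρ[h/f](ρ[w/x](R)))) → 7
  γ[h; COUNT(*)→d]((π[w,h]((T ⋈[c=d] σ[a<=3](S))) ∪ π[w,h](ρ[h/f](ρ[w/x](R))))) → 5

== RESULT ==
h | d
1 | 1
2 | 2
4 | 1
8 | 1
9 | 2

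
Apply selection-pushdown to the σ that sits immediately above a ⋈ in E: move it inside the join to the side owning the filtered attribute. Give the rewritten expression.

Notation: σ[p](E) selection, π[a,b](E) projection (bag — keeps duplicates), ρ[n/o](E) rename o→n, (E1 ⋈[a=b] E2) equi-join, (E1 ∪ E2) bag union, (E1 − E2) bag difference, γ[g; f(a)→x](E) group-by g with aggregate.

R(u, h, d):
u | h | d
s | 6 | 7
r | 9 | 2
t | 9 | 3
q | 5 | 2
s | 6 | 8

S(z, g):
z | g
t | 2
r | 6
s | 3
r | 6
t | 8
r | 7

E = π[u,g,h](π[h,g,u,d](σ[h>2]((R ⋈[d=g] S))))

σ filters on h, owned by the left side.
E' = π[u,g,h](π[h,g,u,d]((σ[h>2](R) ⋈[d=g] S)))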